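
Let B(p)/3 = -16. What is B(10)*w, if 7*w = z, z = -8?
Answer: 384/7 ≈ 54.857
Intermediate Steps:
B(p) = -48 (B(p) = 3*(-16) = -48)
w = -8/7 (w = (⅐)*(-8) = -8/7 ≈ -1.1429)
B(10)*w = -48*(-8/7) = 384/7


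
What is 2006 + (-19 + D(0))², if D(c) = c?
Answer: 2367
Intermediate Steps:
2006 + (-19 + D(0))² = 2006 + (-19 + 0)² = 2006 + (-19)² = 2006 + 361 = 2367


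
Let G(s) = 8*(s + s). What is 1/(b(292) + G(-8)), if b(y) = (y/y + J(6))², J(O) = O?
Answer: -1/79 ≈ -0.012658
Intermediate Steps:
G(s) = 16*s (G(s) = 8*(2*s) = 16*s)
b(y) = 49 (b(y) = (y/y + 6)² = (1 + 6)² = 7² = 49)
1/(b(292) + G(-8)) = 1/(49 + 16*(-8)) = 1/(49 - 128) = 1/(-79) = -1/79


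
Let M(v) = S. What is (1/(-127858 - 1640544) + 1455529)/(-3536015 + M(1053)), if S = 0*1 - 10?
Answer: -857986798219/2084371227350 ≈ -0.41163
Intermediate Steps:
S = -10 (S = 0 - 10 = -10)
M(v) = -10
(1/(-127858 - 1640544) + 1455529)/(-3536015 + M(1053)) = (1/(-127858 - 1640544) + 1455529)/(-3536015 - 10) = (1/(-1768402) + 1455529)/(-3536025) = (-1/1768402 + 1455529)*(-1/3536025) = (2573960394657/1768402)*(-1/3536025) = -857986798219/2084371227350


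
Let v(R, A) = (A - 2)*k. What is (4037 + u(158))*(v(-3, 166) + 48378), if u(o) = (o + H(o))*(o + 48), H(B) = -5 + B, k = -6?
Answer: 3227673582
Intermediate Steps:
v(R, A) = 12 - 6*A (v(R, A) = (A - 2)*(-6) = (-2 + A)*(-6) = 12 - 6*A)
u(o) = (-5 + 2*o)*(48 + o) (u(o) = (o + (-5 + o))*(o + 48) = (-5 + 2*o)*(48 + o))
(4037 + u(158))*(v(-3, 166) + 48378) = (4037 + (-240 + 2*158**2 + 91*158))*((12 - 6*166) + 48378) = (4037 + (-240 + 2*24964 + 14378))*((12 - 996) + 48378) = (4037 + (-240 + 49928 + 14378))*(-984 + 48378) = (4037 + 64066)*47394 = 68103*47394 = 3227673582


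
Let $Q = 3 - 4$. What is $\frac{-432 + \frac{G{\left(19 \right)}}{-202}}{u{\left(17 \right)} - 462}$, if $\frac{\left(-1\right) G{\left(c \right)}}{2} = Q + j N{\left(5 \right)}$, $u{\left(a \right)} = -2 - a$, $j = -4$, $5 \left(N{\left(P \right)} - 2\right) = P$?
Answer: $\frac{43645}{48581} \approx 0.8984$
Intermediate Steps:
$N{\left(P \right)} = 2 + \frac{P}{5}$
$Q = -1$ ($Q = 3 - 4 = -1$)
$G{\left(c \right)} = 26$ ($G{\left(c \right)} = - 2 \left(-1 - 4 \left(2 + \frac{1}{5} \cdot 5\right)\right) = - 2 \left(-1 - 4 \left(2 + 1\right)\right) = - 2 \left(-1 - 12\right) = \left(-2\right) \left(-13\right) = 26$)
$\frac{-432 + \frac{G{\left(19 \right)}}{-202}}{u{\left(17 \right)} - 462} = \frac{-432 + \frac{26}{-202}}{\left(-2 - 17\right) - 462} = \frac{-432 + 26 \left(- \frac{1}{202}\right)}{\left(-2 - 17\right) - 462} = \frac{-432 - \frac{13}{101}}{-19 - 462} = - \frac{43645}{101 \left(-481\right)} = \left(- \frac{43645}{101}\right) \left(- \frac{1}{481}\right) = \frac{43645}{48581}$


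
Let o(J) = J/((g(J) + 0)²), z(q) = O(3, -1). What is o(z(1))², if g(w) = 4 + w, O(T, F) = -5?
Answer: 25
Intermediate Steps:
z(q) = -5
o(J) = J/(4 + J)² (o(J) = J/(((4 + J) + 0)²) = J/((4 + J)²) = J/(4 + J)²)
o(z(1))² = (-5/(4 - 5)²)² = (-5/(-1)²)² = (-5*1)² = (-5)² = 25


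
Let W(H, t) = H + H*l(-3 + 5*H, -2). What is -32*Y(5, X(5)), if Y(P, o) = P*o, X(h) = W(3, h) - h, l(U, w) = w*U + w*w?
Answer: 9920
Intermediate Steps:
l(U, w) = w² + U*w (l(U, w) = U*w + w² = w² + U*w)
W(H, t) = H + H*(10 - 10*H) (W(H, t) = H + H*(-2*((-3 + 5*H) - 2)) = H + H*(-2*(-5 + 5*H)) = H + H*(10 - 10*H))
X(h) = -57 - h (X(h) = 3*(11 - 10*3) - h = 3*(11 - 30) - h = 3*(-19) - h = -57 - h)
-32*Y(5, X(5)) = -160*(-57 - 1*5) = -160*(-57 - 5) = -160*(-62) = -32*(-310) = 9920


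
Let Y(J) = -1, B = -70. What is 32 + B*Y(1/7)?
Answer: 102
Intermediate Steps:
32 + B*Y(1/7) = 32 - 70*(-1) = 32 + 70 = 102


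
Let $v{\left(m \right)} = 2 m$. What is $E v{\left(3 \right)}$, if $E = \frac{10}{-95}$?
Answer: $- \frac{12}{19} \approx -0.63158$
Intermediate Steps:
$E = - \frac{2}{19}$ ($E = 10 \left(- \frac{1}{95}\right) = - \frac{2}{19} \approx -0.10526$)
$E v{\left(3 \right)} = - \frac{2 \cdot 2 \cdot 3}{19} = \left(- \frac{2}{19}\right) 6 = - \frac{12}{19}$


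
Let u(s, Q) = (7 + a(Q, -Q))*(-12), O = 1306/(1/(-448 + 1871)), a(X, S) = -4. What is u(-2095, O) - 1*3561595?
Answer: -3561631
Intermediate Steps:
O = 1858438 (O = 1306/(1/1423) = 1306*1423 = 1858438)
u(s, Q) = -36 (u(s, Q) = (7 - 4)*(-12) = 3*(-12) = -36)
u(-2095, O) - 1*3561595 = -36 - 1*3561595 = -36 - 3561595 = -3561631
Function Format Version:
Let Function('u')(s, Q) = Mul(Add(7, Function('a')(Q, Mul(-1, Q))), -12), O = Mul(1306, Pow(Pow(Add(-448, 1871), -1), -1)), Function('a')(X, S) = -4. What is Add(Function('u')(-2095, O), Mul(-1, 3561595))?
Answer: -3561631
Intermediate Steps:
O = 1858438 (O = Mul(1306, Pow(Pow(1423, -1), -1)) = Mul(1306, Pow(Rational(1, 1423), -1)) = Mul(1306, 1423) = 1858438)
Function('u')(s, Q) = -36 (Function('u')(s, Q) = Mul(Add(7, -4), -12) = Mul(3, -12) = -36)
Add(Function('u')(-2095, O), Mul(-1, 3561595)) = Add(-36, Mul(-1, 3561595)) = Add(-36, -3561595) = -3561631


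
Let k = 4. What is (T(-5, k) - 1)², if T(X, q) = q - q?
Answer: 1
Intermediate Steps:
T(X, q) = 0
(T(-5, k) - 1)² = (0 - 1)² = (-1)² = 1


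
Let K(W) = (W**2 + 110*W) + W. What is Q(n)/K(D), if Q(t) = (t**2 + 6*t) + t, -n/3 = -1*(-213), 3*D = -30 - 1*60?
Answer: -22436/135 ≈ -166.19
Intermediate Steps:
D = -30 (D = (-30 - 1*60)/3 = (-30 - 60)/3 = (1/3)*(-90) = -30)
n = -639 (n = -(-3)*(-213) = -3*213 = -639)
K(W) = W**2 + 111*W
Q(t) = t**2 + 7*t
Q(n)/K(D) = (-639*(7 - 639))/((-30*(111 - 30))) = (-639*(-632))/((-30*81)) = 403848/(-2430) = 403848*(-1/2430) = -22436/135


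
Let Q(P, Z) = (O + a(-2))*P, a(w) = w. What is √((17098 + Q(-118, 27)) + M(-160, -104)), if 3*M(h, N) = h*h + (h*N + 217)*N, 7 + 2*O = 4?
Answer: I*√5024985/3 ≈ 747.22*I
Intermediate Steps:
O = -3/2 (O = -7/2 + (½)*4 = -7/2 + 2 = -3/2 ≈ -1.5000)
Q(P, Z) = -7*P/2 (Q(P, Z) = (-3/2 - 2)*P = -7*P/2)
M(h, N) = h²/3 + N*(217 + N*h)/3 (M(h, N) = (h*h + (h*N + 217)*N)/3 = (h² + (N*h + 217)*N)/3 = (h² + (217 + N*h)*N)/3 = (h² + N*(217 + N*h))/3 = h²/3 + N*(217 + N*h)/3)
√((17098 + Q(-118, 27)) + M(-160, -104)) = √((17098 - 7/2*(-118)) + ((⅓)*(-160)² + (217/3)*(-104) + (⅓)*(-160)*(-104)²)) = √((17098 + 413) + ((⅓)*25600 - 22568/3 + (⅓)*(-160)*10816)) = √(17511 + (25600/3 - 22568/3 - 1730560/3)) = √(17511 - 1727528/3) = √(-1674995/3) = I*√5024985/3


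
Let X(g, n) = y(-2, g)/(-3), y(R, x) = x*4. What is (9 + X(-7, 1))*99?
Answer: 1815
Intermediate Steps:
y(R, x) = 4*x
X(g, n) = -4*g/3 (X(g, n) = (4*g)/(-3) = (4*g)*(-⅓) = -4*g/3)
(9 + X(-7, 1))*99 = (9 - 4/3*(-7))*99 = (9 + 28/3)*99 = (55/3)*99 = 1815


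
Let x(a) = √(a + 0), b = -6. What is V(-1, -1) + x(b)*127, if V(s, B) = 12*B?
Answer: -12 + 127*I*√6 ≈ -12.0 + 311.08*I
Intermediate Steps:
x(a) = √a
V(-1, -1) + x(b)*127 = 12*(-1) + √(-6)*127 = -12 + (I*√6)*127 = -12 + 127*I*√6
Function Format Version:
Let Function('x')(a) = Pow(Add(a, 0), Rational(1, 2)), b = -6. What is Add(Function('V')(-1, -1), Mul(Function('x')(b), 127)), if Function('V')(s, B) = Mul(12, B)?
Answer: Add(-12, Mul(127, I, Pow(6, Rational(1, 2)))) ≈ Add(-12.000, Mul(311.08, I))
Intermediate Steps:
Function('x')(a) = Pow(a, Rational(1, 2))
Add(Function('V')(-1, -1), Mul(Function('x')(b), 127)) = Add(Mul(12, -1), Mul(Pow(-6, Rational(1, 2)), 127)) = Add(-12, Mul(Mul(I, Pow(6, Rational(1, 2))), 127)) = Add(-12, Mul(127, I, Pow(6, Rational(1, 2))))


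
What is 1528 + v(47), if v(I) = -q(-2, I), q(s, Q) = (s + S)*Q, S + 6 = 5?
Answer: 1669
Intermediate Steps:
S = -1 (S = -6 + 5 = -1)
q(s, Q) = Q*(-1 + s) (q(s, Q) = (s - 1)*Q = (-1 + s)*Q = Q*(-1 + s))
v(I) = 3*I (v(I) = -I*(-1 - 2) = -I*(-3) = -(-3)*I = 3*I)
1528 + v(47) = 1528 + 3*47 = 1528 + 141 = 1669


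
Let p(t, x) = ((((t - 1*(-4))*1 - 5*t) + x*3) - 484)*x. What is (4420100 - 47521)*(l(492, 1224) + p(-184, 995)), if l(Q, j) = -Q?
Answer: 14098519587437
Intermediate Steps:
p(t, x) = x*(-480 - 4*t + 3*x) (p(t, x) = ((((t + 4)*1 - 5*t) + 3*x) - 484)*x = ((((4 + t)*1 - 5*t) + 3*x) - 484)*x = ((((4 + t) - 5*t) + 3*x) - 484)*x = (((4 - 4*t) + 3*x) - 484)*x = ((4 - 4*t + 3*x) - 484)*x = (-480 - 4*t + 3*x)*x = x*(-480 - 4*t + 3*x))
(4420100 - 47521)*(l(492, 1224) + p(-184, 995)) = (4420100 - 47521)*(-1*492 + 995*(-480 - 4*(-184) + 3*995)) = 4372579*(-492 + 995*(-480 + 736 + 2985)) = 4372579*(-492 + 995*3241) = 4372579*(-492 + 3224795) = 4372579*3224303 = 14098519587437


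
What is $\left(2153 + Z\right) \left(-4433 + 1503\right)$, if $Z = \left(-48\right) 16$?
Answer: $-4058050$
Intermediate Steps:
$Z = -768$
$\left(2153 + Z\right) \left(-4433 + 1503\right) = \left(2153 - 768\right) \left(-4433 + 1503\right) = 1385 \left(-2930\right) = -4058050$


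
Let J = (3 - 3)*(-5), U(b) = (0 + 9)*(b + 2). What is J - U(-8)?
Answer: 54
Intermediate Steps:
U(b) = 18 + 9*b (U(b) = 9*(2 + b) = 18 + 9*b)
J = 0 (J = 0*(-5) = 0)
J - U(-8) = 0 - (18 + 9*(-8)) = 0 - (18 - 72) = 0 - 1*(-54) = 0 + 54 = 54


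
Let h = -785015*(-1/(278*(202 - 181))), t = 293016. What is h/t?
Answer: 112145/244375344 ≈ 0.00045890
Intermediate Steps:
h = 112145/834 (h = -785015/(21*(-278)) = -785015/(-5838) = -785015*(-1/5838) = 112145/834 ≈ 134.47)
h/t = (112145/834)/293016 = (112145/834)*(1/293016) = 112145/244375344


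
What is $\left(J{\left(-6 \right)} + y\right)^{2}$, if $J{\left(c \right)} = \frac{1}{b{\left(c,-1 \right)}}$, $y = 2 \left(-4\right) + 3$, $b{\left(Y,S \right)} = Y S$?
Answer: $\frac{841}{36} \approx 23.361$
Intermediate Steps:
$b{\left(Y,S \right)} = S Y$
$y = -5$ ($y = -8 + 3 = -5$)
$J{\left(c \right)} = - \frac{1}{c}$ ($J{\left(c \right)} = \frac{1}{\left(-1\right) c} = - \frac{1}{c}$)
$\left(J{\left(-6 \right)} + y\right)^{2} = \left(- \frac{1}{-6} - 5\right)^{2} = \left(\left(-1\right) \left(- \frac{1}{6}\right) - 5\right)^{2} = \left(\frac{1}{6} - 5\right)^{2} = \left(- \frac{29}{6}\right)^{2} = \frac{841}{36}$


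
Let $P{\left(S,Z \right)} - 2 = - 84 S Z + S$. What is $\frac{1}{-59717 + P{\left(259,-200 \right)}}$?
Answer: $\frac{1}{4291744} \approx 2.3301 \cdot 10^{-7}$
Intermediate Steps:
$P{\left(S,Z \right)} = 2 + S - 84 S Z$ ($P{\left(S,Z \right)} = 2 + \left(- 84 S Z + S\right) = 2 - \left(- S + 84 S Z\right) = 2 + S - 84 S Z$)
$\frac{1}{-59717 + P{\left(259,-200 \right)}} = \frac{1}{-59717 + \left(2 + 259 - 21756 \left(-200\right)\right)} = \frac{1}{-59717 + \left(2 + 259 + 4351200\right)} = \frac{1}{-59717 + 4351461} = \frac{1}{4291744}$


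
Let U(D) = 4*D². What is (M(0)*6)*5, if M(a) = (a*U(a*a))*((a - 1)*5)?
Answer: 0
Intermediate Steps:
M(a) = 4*a⁵*(-5 + 5*a) (M(a) = (a*(4*(a*a)²))*((a - 1)*5) = (a*(4*(a²)²))*((-1 + a)*5) = (a*(4*a⁴))*(-5 + 5*a) = (4*a⁵)*(-5 + 5*a) = 4*a⁵*(-5 + 5*a))
(M(0)*6)*5 = ((20*0⁵*(-1 + 0))*6)*5 = ((20*0*(-1))*6)*5 = (0*6)*5 = 0*5 = 0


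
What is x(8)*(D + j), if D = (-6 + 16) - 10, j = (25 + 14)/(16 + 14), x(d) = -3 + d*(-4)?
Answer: -91/2 ≈ -45.500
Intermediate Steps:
x(d) = -3 - 4*d
j = 13/10 (j = 39/30 = 39*(1/30) = 13/10 ≈ 1.3000)
D = 0 (D = 10 - 10 = 0)
x(8)*(D + j) = (-3 - 4*8)*(0 + 13/10) = (-3 - 32)*(13/10) = -35*13/10 = -91/2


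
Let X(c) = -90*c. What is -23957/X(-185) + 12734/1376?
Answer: 44764067/5727600 ≈ 7.8155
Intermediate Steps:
-23957/X(-185) + 12734/1376 = -23957/((-90*(-185))) + 12734/1376 = -23957/16650 + 12734*(1/1376) = -23957*1/16650 + 6367/688 = -23957/16650 + 6367/688 = 44764067/5727600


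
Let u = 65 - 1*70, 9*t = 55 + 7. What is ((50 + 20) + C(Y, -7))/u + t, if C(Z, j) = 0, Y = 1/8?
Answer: -64/9 ≈ -7.1111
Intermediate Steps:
t = 62/9 (t = (55 + 7)/9 = (⅑)*62 = 62/9 ≈ 6.8889)
u = -5 (u = 65 - 70 = -5)
Y = ⅛ ≈ 0.12500
((50 + 20) + C(Y, -7))/u + t = ((50 + 20) + 0)/(-5) + 62/9 = (70 + 0)*(-⅕) + 62/9 = 70*(-⅕) + 62/9 = -14 + 62/9 = -64/9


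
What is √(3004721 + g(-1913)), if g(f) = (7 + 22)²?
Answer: 7*√61338 ≈ 1733.7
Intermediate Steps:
g(f) = 841 (g(f) = 29² = 841)
√(3004721 + g(-1913)) = √(3004721 + 841) = √3005562 = 7*√61338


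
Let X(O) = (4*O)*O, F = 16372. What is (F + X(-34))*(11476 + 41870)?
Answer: 1120052616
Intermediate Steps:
X(O) = 4*O²
(F + X(-34))*(11476 + 41870) = (16372 + 4*(-34)²)*(11476 + 41870) = (16372 + 4*1156)*53346 = (16372 + 4624)*53346 = 20996*53346 = 1120052616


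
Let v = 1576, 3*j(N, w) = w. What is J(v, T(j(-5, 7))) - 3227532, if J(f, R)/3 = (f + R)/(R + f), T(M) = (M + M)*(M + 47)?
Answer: -3227529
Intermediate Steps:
j(N, w) = w/3
T(M) = 2*M*(47 + M) (T(M) = (2*M)*(47 + M) = 2*M*(47 + M))
J(f, R) = 3 (J(f, R) = 3*((f + R)/(R + f)) = 3*((R + f)/(R + f)) = 3*1 = 3)
J(v, T(j(-5, 7))) - 3227532 = 3 - 3227532 = -3227529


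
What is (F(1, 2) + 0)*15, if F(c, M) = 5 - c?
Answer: 60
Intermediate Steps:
(F(1, 2) + 0)*15 = ((5 - 1*1) + 0)*15 = ((5 - 1) + 0)*15 = (4 + 0)*15 = 4*15 = 60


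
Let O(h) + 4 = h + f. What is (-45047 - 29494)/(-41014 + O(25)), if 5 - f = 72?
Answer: 74541/41060 ≈ 1.8154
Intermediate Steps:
f = -67 (f = 5 - 1*72 = 5 - 72 = -67)
O(h) = -71 + h (O(h) = -4 + (h - 67) = -4 + (-67 + h) = -71 + h)
(-45047 - 29494)/(-41014 + O(25)) = (-45047 - 29494)/(-41014 + (-71 + 25)) = -74541/(-41014 - 46) = -74541/(-41060) = -74541*(-1/41060) = 74541/41060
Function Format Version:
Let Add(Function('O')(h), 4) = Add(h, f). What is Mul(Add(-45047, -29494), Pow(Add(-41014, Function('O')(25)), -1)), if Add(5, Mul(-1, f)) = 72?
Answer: Rational(74541, 41060) ≈ 1.8154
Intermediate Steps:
f = -67 (f = Add(5, Mul(-1, 72)) = Add(5, -72) = -67)
Function('O')(h) = Add(-71, h) (Function('O')(h) = Add(-4, Add(h, -67)) = Add(-4, Add(-67, h)) = Add(-71, h))
Mul(Add(-45047, -29494), Pow(Add(-41014, Function('O')(25)), -1)) = Mul(Add(-45047, -29494), Pow(Add(-41014, Add(-71, 25)), -1)) = Mul(-74541, Pow(Add(-41014, -46), -1)) = Mul(-74541, Pow(-41060, -1)) = Mul(-74541, Rational(-1, 41060)) = Rational(74541, 41060)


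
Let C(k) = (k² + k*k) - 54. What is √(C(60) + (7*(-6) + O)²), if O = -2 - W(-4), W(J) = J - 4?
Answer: 3*√938 ≈ 91.880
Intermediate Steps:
W(J) = -4 + J
C(k) = -54 + 2*k² (C(k) = (k² + k²) - 54 = 2*k² - 54 = -54 + 2*k²)
O = 6 (O = -2 - (-4 - 4) = -2 - 1*(-8) = -2 + 8 = 6)
√(C(60) + (7*(-6) + O)²) = √((-54 + 2*60²) + (7*(-6) + 6)²) = √((-54 + 2*3600) + (-42 + 6)²) = √((-54 + 7200) + (-36)²) = √(7146 + 1296) = √8442 = 3*√938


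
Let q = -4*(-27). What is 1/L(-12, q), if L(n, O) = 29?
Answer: 1/29 ≈ 0.034483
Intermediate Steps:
q = 108
1/L(-12, q) = 1/29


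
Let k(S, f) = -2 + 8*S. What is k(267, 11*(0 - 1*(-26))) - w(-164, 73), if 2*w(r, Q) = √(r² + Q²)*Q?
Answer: 2134 - 365*√1289/2 ≈ -4418.2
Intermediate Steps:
w(r, Q) = Q*√(Q² + r²)/2 (w(r, Q) = (√(r² + Q²)*Q)/2 = (√(Q² + r²)*Q)/2 = (Q*√(Q² + r²))/2 = Q*√(Q² + r²)/2)
k(267, 11*(0 - 1*(-26))) - w(-164, 73) = (-2 + 8*267) - 73*√(73² + (-164)²)/2 = (-2 + 2136) - 73*√(5329 + 26896)/2 = 2134 - 73*√32225/2 = 2134 - 73*5*√1289/2 = 2134 - 365*√1289/2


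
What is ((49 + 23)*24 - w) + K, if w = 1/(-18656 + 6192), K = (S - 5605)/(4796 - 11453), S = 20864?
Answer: 143186899825/82972848 ≈ 1725.7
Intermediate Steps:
K = -15259/6657 (K = (20864 - 5605)/(4796 - 11453) = 15259/(-6657) = 15259*(-1/6657) = -15259/6657 ≈ -2.2922)
w = -1/12464 (w = 1/(-12464) = -1/12464 ≈ -8.0231e-5)
((49 + 23)*24 - w) + K = ((49 + 23)*24 - 1*(-1/12464)) - 15259/6657 = (72*24 + 1/12464) - 15259/6657 = (1728 + 1/12464) - 15259/6657 = 21537793/12464 - 15259/6657 = 143186899825/82972848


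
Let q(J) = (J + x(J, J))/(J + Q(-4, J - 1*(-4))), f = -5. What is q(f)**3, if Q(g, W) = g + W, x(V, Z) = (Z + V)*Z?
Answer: -729/8 ≈ -91.125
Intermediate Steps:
x(V, Z) = Z*(V + Z) (x(V, Z) = (V + Z)*Z = Z*(V + Z))
Q(g, W) = W + g
q(J) = (J + 2*J**2)/(2*J) (q(J) = (J + J*(J + J))/(J + ((J - 1*(-4)) - 4)) = (J + J*(2*J))/(J + ((J + 4) - 4)) = (J + 2*J**2)/(J + ((4 + J) - 4)) = (J + 2*J**2)/(J + J) = (J + 2*J**2)/((2*J)) = (J + 2*J**2)*(1/(2*J)) = (J + 2*J**2)/(2*J))
q(f)**3 = (1/2 - 5)**3 = (-9/2)**3 = -729/8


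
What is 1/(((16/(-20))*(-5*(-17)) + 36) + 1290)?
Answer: 1/1258 ≈ 0.00079491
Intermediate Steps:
1/(((16/(-20))*(-5*(-17)) + 36) + 1290) = 1/(((16*(-1/20))*85 + 36) + 1290) = 1/((-⅘*85 + 36) + 1290) = 1/((-68 + 36) + 1290) = 1/(-32 + 1290) = 1/1258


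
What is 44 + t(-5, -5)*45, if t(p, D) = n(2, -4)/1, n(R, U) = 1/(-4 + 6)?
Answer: 133/2 ≈ 66.500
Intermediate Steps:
n(R, U) = ½ (n(R, U) = 1/2 = ½)
t(p, D) = ½ (t(p, D) = (½)/1 = (½)*1 = ½)
44 + t(-5, -5)*45 = 44 + (½)*45 = 44 + 45/2 = 133/2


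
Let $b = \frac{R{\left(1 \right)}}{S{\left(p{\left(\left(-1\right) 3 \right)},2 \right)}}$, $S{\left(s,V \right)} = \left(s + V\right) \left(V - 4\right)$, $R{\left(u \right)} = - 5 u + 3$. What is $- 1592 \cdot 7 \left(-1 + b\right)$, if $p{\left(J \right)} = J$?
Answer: $22288$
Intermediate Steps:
$R{\left(u \right)} = 3 - 5 u$
$S{\left(s,V \right)} = \left(-4 + V\right) \left(V + s\right)$ ($S{\left(s,V \right)} = \left(V + s\right) \left(-4 + V\right) = \left(-4 + V\right) \left(V + s\right)$)
$b = -1$ ($b = \frac{3 - 5}{2^{2} - 8 - 4 \left(\left(-1\right) 3\right) + 2 \left(\left(-1\right) 3\right)} = \frac{3 - 5}{4 - 8 - -12 + 2 \left(-3\right)} = - \frac{2}{4 - 8 + 12 - 6} = - \frac{2}{2} = \left(-2\right) \frac{1}{2} = -1$)
$- 1592 \cdot 7 \left(-1 + b\right) = - 1592 \cdot 7 \left(-1 - 1\right) = - 1592 \cdot 7 \left(-2\right) = \left(-1592\right) \left(-14\right) = 22288$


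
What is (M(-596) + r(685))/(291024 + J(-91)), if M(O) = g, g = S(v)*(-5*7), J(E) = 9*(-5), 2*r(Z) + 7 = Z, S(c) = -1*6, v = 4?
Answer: 61/32331 ≈ 0.0018867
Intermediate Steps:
S(c) = -6
r(Z) = -7/2 + Z/2
J(E) = -45
g = 210 (g = -(-30)*7 = -6*(-35) = 210)
M(O) = 210
(M(-596) + r(685))/(291024 + J(-91)) = (210 + (-7/2 + (½)*685))/(291024 - 45) = (210 + (-7/2 + 685/2))/290979 = (210 + 339)*(1/290979) = 549*(1/290979) = 61/32331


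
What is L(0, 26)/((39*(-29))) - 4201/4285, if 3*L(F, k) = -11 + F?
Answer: -14206858/14539005 ≈ -0.97715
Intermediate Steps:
L(F, k) = -11/3 + F/3 (L(F, k) = (-11 + F)/3 = -11/3 + F/3)
L(0, 26)/((39*(-29))) - 4201/4285 = (-11/3 + (1/3)*0)/((39*(-29))) - 4201/4285 = (-11/3 + 0)/(-1131) - 4201*1/4285 = -11/3*(-1/1131) - 4201/4285 = 11/3393 - 4201/4285 = -14206858/14539005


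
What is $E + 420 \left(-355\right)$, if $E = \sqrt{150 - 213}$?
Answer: $-149100 + 3 i \sqrt{7} \approx -1.491 \cdot 10^{5} + 7.9373 i$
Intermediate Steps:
$E = 3 i \sqrt{7}$ ($E = \sqrt{-63} = 3 i \sqrt{7} \approx 7.9373 i$)
$E + 420 \left(-355\right) = 3 i \sqrt{7} + 420 \left(-355\right) = 3 i \sqrt{7} - 149100 = -149100 + 3 i \sqrt{7}$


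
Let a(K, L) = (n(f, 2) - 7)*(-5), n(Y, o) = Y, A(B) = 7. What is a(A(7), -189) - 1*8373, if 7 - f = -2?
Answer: -8383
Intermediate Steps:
f = 9 (f = 7 - 1*(-2) = 7 + 2 = 9)
a(K, L) = -10 (a(K, L) = (9 - 7)*(-5) = 2*(-5) = -10)
a(A(7), -189) - 1*8373 = -10 - 1*8373 = -10 - 8373 = -8383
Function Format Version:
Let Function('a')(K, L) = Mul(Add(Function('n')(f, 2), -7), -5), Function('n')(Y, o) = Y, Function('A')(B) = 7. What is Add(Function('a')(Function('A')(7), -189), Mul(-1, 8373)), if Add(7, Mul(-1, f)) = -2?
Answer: -8383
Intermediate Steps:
f = 9 (f = Add(7, Mul(-1, -2)) = Add(7, 2) = 9)
Function('a')(K, L) = -10 (Function('a')(K, L) = Mul(Add(9, -7), -5) = Mul(2, -5) = -10)
Add(Function('a')(Function('A')(7), -189), Mul(-1, 8373)) = Add(-10, Mul(-1, 8373)) = Add(-10, -8373) = -8383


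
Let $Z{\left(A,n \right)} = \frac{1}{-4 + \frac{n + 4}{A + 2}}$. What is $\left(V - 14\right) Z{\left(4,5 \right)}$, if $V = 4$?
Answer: $4$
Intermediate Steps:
$Z{\left(A,n \right)} = \frac{1}{-4 + \frac{4 + n}{2 + A}}$
$\left(V - 14\right) Z{\left(4,5 \right)} = \left(4 - 14\right) \frac{2 + 4}{-4 + 5 - 16} = - 10 \frac{1}{-4 + 5 - 16} \cdot 6 = - 10 \frac{1}{-15} \cdot 6 = - 10 \left(\left(- \frac{1}{15}\right) 6\right) = \left(-10\right) \left(- \frac{2}{5}\right) = 4$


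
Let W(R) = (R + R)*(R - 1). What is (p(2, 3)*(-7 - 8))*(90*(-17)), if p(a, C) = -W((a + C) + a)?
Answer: -1927800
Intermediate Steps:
W(R) = 2*R*(-1 + R) (W(R) = (2*R)*(-1 + R) = 2*R*(-1 + R))
p(a, C) = -2*(C + 2*a)*(-1 + C + 2*a) (p(a, C) = -2*((a + C) + a)*(-1 + ((a + C) + a)) = -2*((C + a) + a)*(-1 + ((C + a) + a)) = -2*(C + 2*a)*(-1 + (C + 2*a)) = -2*(C + 2*a)*(-1 + C + 2*a))
(p(2, 3)*(-7 - 8))*(90*(-17)) = ((-2*(3 + 2*2)*(-1 + 3 + 2*2))*(-7 - 8))*(90*(-17)) = (-2*(3 + 4)*(-1 + 3 + 4)*(-15))*(-1530) = (-2*7*6*(-15))*(-1530) = -84*(-15)*(-1530) = 1260*(-1530) = -1927800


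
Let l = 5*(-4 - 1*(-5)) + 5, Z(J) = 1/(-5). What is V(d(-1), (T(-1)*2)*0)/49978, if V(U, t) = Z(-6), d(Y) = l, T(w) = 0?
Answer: -1/249890 ≈ -4.0018e-6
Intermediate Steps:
Z(J) = -1/5
l = 10 (l = 5*(-4 + 5) + 5 = 5*1 + 5 = 5 + 5 = 10)
d(Y) = 10
V(U, t) = -1/5
V(d(-1), (T(-1)*2)*0)/49978 = -1/5/49978 = -1/5*1/49978 = -1/249890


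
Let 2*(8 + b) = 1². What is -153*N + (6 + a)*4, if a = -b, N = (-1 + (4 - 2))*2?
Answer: -252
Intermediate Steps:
b = -15/2 (b = -8 + (½)*1² = -8 + (½)*1 = -8 + ½ = -15/2 ≈ -7.5000)
N = 2 (N = (-1 + 2)*2 = 1*2 = 2)
a = 15/2 (a = -1*(-15/2) = 15/2 ≈ 7.5000)
-153*N + (6 + a)*4 = -153*2 + (6 + 15/2)*4 = -306 + (27/2)*4 = -306 + 54 = -252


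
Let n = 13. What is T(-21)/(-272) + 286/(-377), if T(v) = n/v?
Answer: -125287/165648 ≈ -0.75634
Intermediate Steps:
T(v) = 13/v
T(-21)/(-272) + 286/(-377) = (13/(-21))/(-272) + 286/(-377) = (13*(-1/21))*(-1/272) + 286*(-1/377) = -13/21*(-1/272) - 22/29 = 13/5712 - 22/29 = -125287/165648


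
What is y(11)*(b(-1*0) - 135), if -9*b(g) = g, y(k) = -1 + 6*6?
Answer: -4725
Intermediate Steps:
y(k) = 35 (y(k) = -1 + 36 = 35)
b(g) = -g/9
y(11)*(b(-1*0) - 135) = 35*(-(-1)*0/9 - 135) = 35*(-⅑*0 - 135) = 35*(0 - 135) = 35*(-135) = -4725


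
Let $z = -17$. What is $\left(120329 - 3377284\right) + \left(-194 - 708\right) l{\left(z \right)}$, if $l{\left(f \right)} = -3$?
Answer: $-3254249$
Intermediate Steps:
$\left(120329 - 3377284\right) + \left(-194 - 708\right) l{\left(z \right)} = \left(120329 - 3377284\right) + \left(-194 - 708\right) \left(-3\right) = -3256955 - -2706 = -3256955 + 2706 = -3254249$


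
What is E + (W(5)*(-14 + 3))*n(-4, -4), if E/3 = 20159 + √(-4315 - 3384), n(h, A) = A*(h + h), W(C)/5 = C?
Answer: 51677 + 3*I*√7699 ≈ 51677.0 + 263.23*I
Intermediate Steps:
W(C) = 5*C
n(h, A) = 2*A*h (n(h, A) = A*(2*h) = 2*A*h)
E = 60477 + 3*I*√7699 (E = 3*(20159 + √(-4315 - 3384)) = 3*(20159 + √(-7699)) = 3*(20159 + I*√7699) = 60477 + 3*I*√7699 ≈ 60477.0 + 263.23*I)
E + (W(5)*(-14 + 3))*n(-4, -4) = (60477 + 3*I*√7699) + ((5*5)*(-14 + 3))*(2*(-4)*(-4)) = (60477 + 3*I*√7699) + (25*(-11))*32 = (60477 + 3*I*√7699) - 275*32 = (60477 + 3*I*√7699) - 8800 = 51677 + 3*I*√7699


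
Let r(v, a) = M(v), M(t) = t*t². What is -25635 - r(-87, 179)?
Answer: 632868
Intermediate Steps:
M(t) = t³
r(v, a) = v³
-25635 - r(-87, 179) = -25635 - 1*(-87)³ = -25635 - 1*(-658503) = -25635 + 658503 = 632868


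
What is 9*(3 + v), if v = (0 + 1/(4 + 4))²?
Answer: 1737/64 ≈ 27.141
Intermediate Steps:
v = 1/64 (v = (0 + 1/8)² = (0 + ⅛)² = (⅛)² = 1/64 ≈ 0.015625)
9*(3 + v) = 9*(3 + 1/64) = 9*(193/64) = 1737/64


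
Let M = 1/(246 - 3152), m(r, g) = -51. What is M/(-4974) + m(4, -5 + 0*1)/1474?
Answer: -368587585/10652925228 ≈ -0.034600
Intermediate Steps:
M = -1/2906 (M = 1/(-2906) = -1/2906 ≈ -0.00034412)
M/(-4974) + m(4, -5 + 0*1)/1474 = -1/2906/(-4974) - 51/1474 = -1/2906*(-1/4974) - 51*1/1474 = 1/14454444 - 51/1474 = -368587585/10652925228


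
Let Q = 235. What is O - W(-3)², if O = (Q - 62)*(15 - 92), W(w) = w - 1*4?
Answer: -13370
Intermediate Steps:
W(w) = -4 + w (W(w) = w - 4 = -4 + w)
O = -13321 (O = (235 - 62)*(15 - 92) = 173*(-77) = -13321)
O - W(-3)² = -13321 - (-4 - 3)² = -13321 - 1*(-7)² = -13321 - 1*49 = -13321 - 49 = -13370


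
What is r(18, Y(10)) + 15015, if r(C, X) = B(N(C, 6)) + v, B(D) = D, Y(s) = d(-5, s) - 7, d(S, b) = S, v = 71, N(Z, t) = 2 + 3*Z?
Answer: 15142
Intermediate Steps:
Y(s) = -12 (Y(s) = -5 - 7 = -12)
r(C, X) = 73 + 3*C (r(C, X) = (2 + 3*C) + 71 = 73 + 3*C)
r(18, Y(10)) + 15015 = (73 + 3*18) + 15015 = (73 + 54) + 15015 = 127 + 15015 = 15142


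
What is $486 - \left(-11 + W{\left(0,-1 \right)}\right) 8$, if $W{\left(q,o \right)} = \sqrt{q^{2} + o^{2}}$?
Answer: $566$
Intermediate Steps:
$W{\left(q,o \right)} = \sqrt{o^{2} + q^{2}}$
$486 - \left(-11 + W{\left(0,-1 \right)}\right) 8 = 486 - \left(-11 + \sqrt{\left(-1\right)^{2} + 0^{2}}\right) 8 = 486 - \left(-11 + \sqrt{1 + 0}\right) 8 = 486 - \left(-11 + \sqrt{1}\right) 8 = 486 - \left(-11 + 1\right) 8 = 486 - \left(-10\right) 8 = 486 - -80 = 486 + 80 = 566$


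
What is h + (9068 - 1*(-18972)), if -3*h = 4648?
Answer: 79472/3 ≈ 26491.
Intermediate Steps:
h = -4648/3 (h = -⅓*4648 = -4648/3 ≈ -1549.3)
h + (9068 - 1*(-18972)) = -4648/3 + (9068 - 1*(-18972)) = -4648/3 + (9068 + 18972) = -4648/3 + 28040 = 79472/3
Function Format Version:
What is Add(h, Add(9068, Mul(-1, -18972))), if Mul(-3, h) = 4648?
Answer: Rational(79472, 3) ≈ 26491.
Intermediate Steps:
h = Rational(-4648, 3) (h = Mul(Rational(-1, 3), 4648) = Rational(-4648, 3) ≈ -1549.3)
Add(h, Add(9068, Mul(-1, -18972))) = Add(Rational(-4648, 3), Add(9068, Mul(-1, -18972))) = Add(Rational(-4648, 3), Add(9068, 18972)) = Add(Rational(-4648, 3), 28040) = Rational(79472, 3)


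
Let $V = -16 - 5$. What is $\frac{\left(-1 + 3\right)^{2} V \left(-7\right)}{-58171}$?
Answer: $- \frac{588}{58171} \approx -0.010108$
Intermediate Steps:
$V = -21$ ($V = -16 - 5 = -21$)
$\frac{\left(-1 + 3\right)^{2} V \left(-7\right)}{-58171} = \frac{\left(-1 + 3\right)^{2} \left(-21\right) \left(-7\right)}{-58171} = 2^{2} \left(-21\right) \left(-7\right) \left(- \frac{1}{58171}\right) = 4 \left(-21\right) \left(-7\right) \left(- \frac{1}{58171}\right) = \left(-84\right) \left(-7\right) \left(- \frac{1}{58171}\right) = 588 \left(- \frac{1}{58171}\right) = - \frac{588}{58171}$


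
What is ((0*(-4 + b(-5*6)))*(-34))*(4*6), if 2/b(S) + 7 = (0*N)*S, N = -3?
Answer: 0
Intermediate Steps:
b(S) = -2/7 (b(S) = 2/(-7 + (0*(-3))*S) = 2/(-7 + 0*S) = 2/(-7 + 0) = 2/(-7) = 2*(-1/7) = -2/7)
((0*(-4 + b(-5*6)))*(-34))*(4*6) = ((0*(-4 - 2/7))*(-34))*(4*6) = ((0*(-30/7))*(-34))*24 = (0*(-34))*24 = 0*24 = 0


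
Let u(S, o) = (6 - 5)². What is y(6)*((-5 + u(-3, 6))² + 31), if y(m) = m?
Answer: 282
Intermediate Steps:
u(S, o) = 1 (u(S, o) = 1² = 1)
y(6)*((-5 + u(-3, 6))² + 31) = 6*((-5 + 1)² + 31) = 6*((-4)² + 31) = 6*(16 + 31) = 6*47 = 282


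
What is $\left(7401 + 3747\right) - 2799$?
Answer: $8349$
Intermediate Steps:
$\left(7401 + 3747\right) - 2799 = 11148 - 2799 = 8349$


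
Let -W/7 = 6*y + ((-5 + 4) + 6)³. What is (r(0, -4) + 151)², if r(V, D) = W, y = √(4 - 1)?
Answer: 529468 + 60816*√3 ≈ 6.3480e+5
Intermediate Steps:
y = √3 ≈ 1.7320
W = -875 - 42*√3 (W = -7*(6*√3 + ((-5 + 4) + 6)³) = -7*(6*√3 + (-1 + 6)³) = -7*(6*√3 + 5³) = -7*(6*√3 + 125) = -7*(125 + 6*√3) = -875 - 42*√3 ≈ -947.75)
r(V, D) = -875 - 42*√3
(r(0, -4) + 151)² = ((-875 - 42*√3) + 151)² = (-724 - 42*√3)²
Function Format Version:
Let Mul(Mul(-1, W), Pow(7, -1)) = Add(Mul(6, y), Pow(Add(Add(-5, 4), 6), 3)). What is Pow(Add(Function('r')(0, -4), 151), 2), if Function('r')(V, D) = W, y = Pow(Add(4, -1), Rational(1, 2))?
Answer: Add(529468, Mul(60816, Pow(3, Rational(1, 2)))) ≈ 6.3480e+5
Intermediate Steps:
y = Pow(3, Rational(1, 2)) ≈ 1.7320
W = Add(-875, Mul(-42, Pow(3, Rational(1, 2)))) (W = Mul(-7, Add(Mul(6, Pow(3, Rational(1, 2))), Pow(Add(Add(-5, 4), 6), 3))) = Mul(-7, Add(Mul(6, Pow(3, Rational(1, 2))), Pow(Add(-1, 6), 3))) = Mul(-7, Add(Mul(6, Pow(3, Rational(1, 2))), Pow(5, 3))) = Mul(-7, Add(Mul(6, Pow(3, Rational(1, 2))), 125)) = Mul(-7, Add(125, Mul(6, Pow(3, Rational(1, 2))))) = Add(-875, Mul(-42, Pow(3, Rational(1, 2)))) ≈ -947.75)
Function('r')(V, D) = Add(-875, Mul(-42, Pow(3, Rational(1, 2))))
Pow(Add(Function('r')(0, -4), 151), 2) = Pow(Add(Add(-875, Mul(-42, Pow(3, Rational(1, 2)))), 151), 2) = Pow(Add(-724, Mul(-42, Pow(3, Rational(1, 2)))), 2)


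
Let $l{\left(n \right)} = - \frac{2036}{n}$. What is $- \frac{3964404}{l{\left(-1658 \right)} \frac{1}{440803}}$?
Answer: $- \frac{724347527622774}{509} \approx -1.4231 \cdot 10^{12}$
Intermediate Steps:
$- \frac{3964404}{l{\left(-1658 \right)} \frac{1}{440803}} = - \frac{3964404}{- \frac{2036}{-1658} \cdot \frac{1}{440803}} = - \frac{3964404}{\left(-2036\right) \left(- \frac{1}{1658}\right) \frac{1}{440803}} = - \frac{3964404}{\frac{1018}{829} \cdot \frac{1}{440803}} = - \frac{3964404}{\frac{1018}{365425687}} = \left(-3964404\right) \frac{365425687}{1018} = - \frac{724347527622774}{509}$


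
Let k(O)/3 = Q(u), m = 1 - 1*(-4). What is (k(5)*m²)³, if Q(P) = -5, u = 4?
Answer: -52734375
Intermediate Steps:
m = 5 (m = 1 + 4 = 5)
k(O) = -15 (k(O) = 3*(-5) = -15)
(k(5)*m²)³ = (-15*5²)³ = (-15*25)³ = (-375)³ = -52734375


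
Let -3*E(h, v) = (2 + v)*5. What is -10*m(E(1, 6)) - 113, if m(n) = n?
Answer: 61/3 ≈ 20.333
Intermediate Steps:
E(h, v) = -10/3 - 5*v/3 (E(h, v) = -(2 + v)*5/3 = -(10 + 5*v)/3 = -10/3 - 5*v/3)
-10*m(E(1, 6)) - 113 = -10*(-10/3 - 5/3*6) - 113 = -10*(-10/3 - 10) - 113 = -10*(-40/3) - 113 = 400/3 - 113 = 61/3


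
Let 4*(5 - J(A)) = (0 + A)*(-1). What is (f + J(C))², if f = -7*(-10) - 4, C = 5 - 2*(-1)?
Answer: 84681/16 ≈ 5292.6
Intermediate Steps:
C = 7 (C = 5 + 2 = 7)
f = 66 (f = 70 - 4 = 66)
J(A) = 5 + A/4 (J(A) = 5 - (0 + A)*(-1)/4 = 5 - A*(-1)/4 = 5 - (-1)*A/4 = 5 + A/4)
(f + J(C))² = (66 + (5 + (¼)*7))² = (66 + (5 + 7/4))² = (66 + 27/4)² = (291/4)² = 84681/16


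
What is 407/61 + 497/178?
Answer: 102763/10858 ≈ 9.4643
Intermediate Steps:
407/61 + 497/178 = 102763/10858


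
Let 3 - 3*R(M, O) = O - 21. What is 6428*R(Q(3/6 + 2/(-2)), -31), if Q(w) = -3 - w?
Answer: 353540/3 ≈ 1.1785e+5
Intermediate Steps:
R(M, O) = 8 - O/3 (R(M, O) = 1 - (O - 21)/3 = 1 - (-21 + O)/3 = 1 + (7 - O/3) = 8 - O/3)
6428*R(Q(3/6 + 2/(-2)), -31) = 6428*(8 - ⅓*(-31)) = 6428*(8 + 31/3) = 6428*(55/3) = 353540/3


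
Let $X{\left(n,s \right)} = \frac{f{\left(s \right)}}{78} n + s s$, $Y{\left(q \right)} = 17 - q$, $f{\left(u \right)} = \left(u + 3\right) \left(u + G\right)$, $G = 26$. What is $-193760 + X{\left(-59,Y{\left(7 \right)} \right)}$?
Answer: $-194014$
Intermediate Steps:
$f{\left(u \right)} = \left(3 + u\right) \left(26 + u\right)$ ($f{\left(u \right)} = \left(u + 3\right) \left(u + 26\right) = \left(3 + u\right) \left(26 + u\right)$)
$X{\left(n,s \right)} = s^{2} + n \left(1 + \frac{s^{2}}{78} + \frac{29 s}{78}\right)$ ($X{\left(n,s \right)} = \frac{78 + s^{2} + 29 s}{78} n + s s = \left(78 + s^{2} + 29 s\right) \frac{1}{78} n + s^{2} = \left(1 + \frac{s^{2}}{78} + \frac{29 s}{78}\right) n + s^{2} = n \left(1 + \frac{s^{2}}{78} + \frac{29 s}{78}\right) + s^{2} = s^{2} + n \left(1 + \frac{s^{2}}{78} + \frac{29 s}{78}\right)$)
$-193760 + X{\left(-59,Y{\left(7 \right)} \right)} = -193760 + \left(\left(17 - 7\right)^{2} + \frac{1}{78} \left(-59\right) \left(78 + \left(17 - 7\right)^{2} + 29 \left(17 - 7\right)\right)\right) = -193760 + \left(10^{2} + \frac{1}{78} \left(-59\right) \left(78 + 10^{2} + 29 \cdot 10\right)\right) = -193760 + \left(100 + \frac{1}{78} \left(-59\right) \left(78 + 100 + 290\right)\right) = -193760 + \left(100 + \frac{1}{78} \left(-59\right) 468\right) = -193760 + \left(100 - 354\right) = -193760 - 254 = -194014$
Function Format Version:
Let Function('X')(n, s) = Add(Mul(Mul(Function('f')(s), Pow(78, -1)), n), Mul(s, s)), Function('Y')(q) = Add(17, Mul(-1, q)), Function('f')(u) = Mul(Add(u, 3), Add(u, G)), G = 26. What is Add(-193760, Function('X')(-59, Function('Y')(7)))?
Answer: -194014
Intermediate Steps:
Function('f')(u) = Mul(Add(3, u), Add(26, u)) (Function('f')(u) = Mul(Add(u, 3), Add(u, 26)) = Mul(Add(3, u), Add(26, u)))
Function('X')(n, s) = Add(Pow(s, 2), Mul(n, Add(1, Mul(Rational(1, 78), Pow(s, 2)), Mul(Rational(29, 78), s)))) (Function('X')(n, s) = Add(Mul(Mul(Add(78, Pow(s, 2), Mul(29, s)), Pow(78, -1)), n), Mul(s, s)) = Add(Mul(Mul(Add(78, Pow(s, 2), Mul(29, s)), Rational(1, 78)), n), Pow(s, 2)) = Add(Mul(Add(1, Mul(Rational(1, 78), Pow(s, 2)), Mul(Rational(29, 78), s)), n), Pow(s, 2)) = Add(Mul(n, Add(1, Mul(Rational(1, 78), Pow(s, 2)), Mul(Rational(29, 78), s))), Pow(s, 2)) = Add(Pow(s, 2), Mul(n, Add(1, Mul(Rational(1, 78), Pow(s, 2)), Mul(Rational(29, 78), s)))))
Add(-193760, Function('X')(-59, Function('Y')(7))) = Add(-193760, Add(Pow(Add(17, Mul(-1, 7)), 2), Mul(Rational(1, 78), -59, Add(78, Pow(Add(17, Mul(-1, 7)), 2), Mul(29, Add(17, Mul(-1, 7))))))) = Add(-193760, Add(Pow(Add(17, -7), 2), Mul(Rational(1, 78), -59, Add(78, Pow(Add(17, -7), 2), Mul(29, Add(17, -7)))))) = Add(-193760, Add(Pow(10, 2), Mul(Rational(1, 78), -59, Add(78, Pow(10, 2), Mul(29, 10))))) = Add(-193760, Add(100, Mul(Rational(1, 78), -59, Add(78, 100, 290)))) = Add(-193760, Add(100, Mul(Rational(1, 78), -59, 468))) = Add(-193760, Add(100, -354)) = Add(-193760, -254) = -194014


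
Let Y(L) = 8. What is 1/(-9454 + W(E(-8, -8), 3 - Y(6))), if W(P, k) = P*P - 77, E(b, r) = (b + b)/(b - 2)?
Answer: -25/238211 ≈ -0.00010495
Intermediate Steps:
E(b, r) = 2*b/(-2 + b) (E(b, r) = (2*b)/(-2 + b) = 2*b/(-2 + b))
W(P, k) = -77 + P**2 (W(P, k) = P**2 - 77 = -77 + P**2)
1/(-9454 + W(E(-8, -8), 3 - Y(6))) = 1/(-9454 + (-77 + (2*(-8)/(-2 - 8))**2)) = 1/(-9454 + (-77 + (2*(-8)/(-10))**2)) = 1/(-9454 + (-77 + (2*(-8)*(-1/10))**2)) = 1/(-9454 + (-77 + (8/5)**2)) = 1/(-9454 + (-77 + 64/25)) = 1/(-9454 - 1861/25) = 1/(-238211/25) = -25/238211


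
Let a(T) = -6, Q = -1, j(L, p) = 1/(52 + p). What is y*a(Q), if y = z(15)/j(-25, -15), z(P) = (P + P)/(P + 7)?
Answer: -3330/11 ≈ -302.73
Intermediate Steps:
z(P) = 2*P/(7 + P) (z(P) = (2*P)/(7 + P) = 2*P/(7 + P))
y = 555/11 (y = (2*15/(7 + 15))/(1/(52 - 15)) = (2*15/22)/(1/37) = (2*15*(1/22))/(1/37) = (15/11)*37 = 555/11 ≈ 50.455)
y*a(Q) = (555/11)*(-6) = -3330/11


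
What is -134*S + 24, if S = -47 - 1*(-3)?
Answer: 5920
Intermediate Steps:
S = -44 (S = -47 + 3 = -44)
-134*S + 24 = -134*(-44) + 24 = 5896 + 24 = 5920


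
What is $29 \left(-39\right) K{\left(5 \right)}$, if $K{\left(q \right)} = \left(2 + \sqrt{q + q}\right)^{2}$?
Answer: $-15834 - 4524 \sqrt{10} \approx -30140.0$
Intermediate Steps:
$K{\left(q \right)} = \left(2 + \sqrt{2} \sqrt{q}\right)^{2}$ ($K{\left(q \right)} = \left(2 + \sqrt{2 q}\right)^{2} = \left(2 + \sqrt{2} \sqrt{q}\right)^{2}$)
$29 \left(-39\right) K{\left(5 \right)} = 29 \left(-39\right) \left(2 + \sqrt{2} \sqrt{5}\right)^{2} = - 1131 \left(2 + \sqrt{10}\right)^{2}$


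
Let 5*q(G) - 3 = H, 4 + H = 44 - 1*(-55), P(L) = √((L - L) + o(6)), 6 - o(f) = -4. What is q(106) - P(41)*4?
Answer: 98/5 - 4*√10 ≈ 6.9509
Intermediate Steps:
o(f) = 10 (o(f) = 6 - 1*(-4) = 6 + 4 = 10)
P(L) = √10 (P(L) = √((L - L) + 10) = √(0 + 10) = √10)
H = 95 (H = -4 + (44 - 1*(-55)) = -4 + (44 + 55) = -4 + 99 = 95)
q(G) = 98/5 (q(G) = ⅗ + (⅕)*95 = ⅗ + 19 = 98/5)
q(106) - P(41)*4 = 98/5 - √10*4 = 98/5 - 4*√10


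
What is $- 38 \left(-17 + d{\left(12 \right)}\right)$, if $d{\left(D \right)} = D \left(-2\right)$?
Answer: $1558$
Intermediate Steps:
$d{\left(D \right)} = - 2 D$
$- 38 \left(-17 + d{\left(12 \right)}\right) = - 38 \left(-17 - 24\right) = \left(-38\right) \left(-41\right) = 1558$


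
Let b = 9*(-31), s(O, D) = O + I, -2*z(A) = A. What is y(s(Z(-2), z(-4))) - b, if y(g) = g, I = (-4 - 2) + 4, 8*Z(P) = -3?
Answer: 2213/8 ≈ 276.63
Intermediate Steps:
Z(P) = -3/8 (Z(P) = (⅛)*(-3) = -3/8)
I = -2 (I = -6 + 4 = -2)
z(A) = -A/2
s(O, D) = -2 + O (s(O, D) = O - 2 = -2 + O)
b = -279
y(s(Z(-2), z(-4))) - b = (-2 - 3/8) - 1*(-279) = -19/8 + 279 = 2213/8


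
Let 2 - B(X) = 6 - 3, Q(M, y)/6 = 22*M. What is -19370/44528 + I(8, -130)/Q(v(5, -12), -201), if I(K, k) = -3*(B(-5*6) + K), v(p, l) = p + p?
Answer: -12549/27830 ≈ -0.45092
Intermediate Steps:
v(p, l) = 2*p
Q(M, y) = 132*M (Q(M, y) = 6*(22*M) = 132*M)
B(X) = -1 (B(X) = 2 - (6 - 3) = 2 - 1*3 = 2 - 3 = -1)
I(K, k) = 3 - 3*K (I(K, k) = -3*(-1 + K) = 3 - 3*K)
-19370/44528 + I(8, -130)/Q(v(5, -12), -201) = -19370/44528 + (3 - 3*8)/((132*(2*5))) = -19370*1/44528 + (3 - 24)/((132*10)) = -9685/22264 - 21/1320 = -9685/22264 - 21*1/1320 = -9685/22264 - 7/440 = -12549/27830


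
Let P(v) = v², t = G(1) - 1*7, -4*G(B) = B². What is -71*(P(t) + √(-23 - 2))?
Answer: -59711/16 - 355*I ≈ -3731.9 - 355.0*I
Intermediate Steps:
G(B) = -B²/4
t = -29/4 (t = -¼*1² - 1*7 = -¼*1 - 7 = -¼ - 7 = -29/4 ≈ -7.2500)
-71*(P(t) + √(-23 - 2)) = -71*((-29/4)² + √(-23 - 2)) = -71*(841/16 + √(-25)) = -71*(841/16 + 5*I) = -59711/16 - 355*I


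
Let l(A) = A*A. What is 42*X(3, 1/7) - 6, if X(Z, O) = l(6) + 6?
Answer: 1758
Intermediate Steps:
l(A) = A²
X(Z, O) = 42 (X(Z, O) = 6² + 6 = 36 + 6 = 42)
42*X(3, 1/7) - 6 = 42*42 - 6 = 1764 - 6 = 1758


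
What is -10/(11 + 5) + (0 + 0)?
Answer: -5/8 ≈ -0.62500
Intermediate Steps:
-10/(11 + 5) + (0 + 0) = -10/16 + 0 = (1/16)*(-10) + 0 = -5/8 + 0 = -5/8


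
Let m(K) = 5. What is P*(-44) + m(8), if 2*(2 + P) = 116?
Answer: -2459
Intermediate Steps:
P = 56 (P = -2 + (½)*116 = -2 + 58 = 56)
P*(-44) + m(8) = 56*(-44) + 5 = -2464 + 5 = -2459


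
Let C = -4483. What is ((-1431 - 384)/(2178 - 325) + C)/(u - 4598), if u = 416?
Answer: 101327/94503 ≈ 1.0722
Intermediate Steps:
((-1431 - 384)/(2178 - 325) + C)/(u - 4598) = ((-1431 - 384)/(2178 - 325) - 4483)/(416 - 4598) = (-1815/1853 - 4483)/(-4182) = (-1815*1/1853 - 4483)*(-1/4182) = (-1815/1853 - 4483)*(-1/4182) = -8308814/1853*(-1/4182) = 101327/94503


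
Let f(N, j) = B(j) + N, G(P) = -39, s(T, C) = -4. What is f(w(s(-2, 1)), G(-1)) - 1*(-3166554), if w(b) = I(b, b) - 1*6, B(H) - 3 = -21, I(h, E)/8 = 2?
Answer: 3166546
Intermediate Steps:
I(h, E) = 16 (I(h, E) = 8*2 = 16)
B(H) = -18 (B(H) = 3 - 21 = -18)
w(b) = 10 (w(b) = 16 - 1*6 = 16 - 6 = 10)
f(N, j) = -18 + N
f(w(s(-2, 1)), G(-1)) - 1*(-3166554) = (-18 + 10) - 1*(-3166554) = -8 + 3166554 = 3166546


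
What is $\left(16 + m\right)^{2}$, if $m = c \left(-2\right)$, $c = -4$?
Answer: $576$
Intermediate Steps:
$m = 8$ ($m = \left(-4\right) \left(-2\right) = 8$)
$\left(16 + m\right)^{2} = \left(16 + 8\right)^{2} = 24^{2} = 576$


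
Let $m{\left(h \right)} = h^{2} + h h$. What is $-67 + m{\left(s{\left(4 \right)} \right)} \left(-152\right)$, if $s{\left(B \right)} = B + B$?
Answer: $-19523$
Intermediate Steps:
$s{\left(B \right)} = 2 B$
$m{\left(h \right)} = 2 h^{2}$ ($m{\left(h \right)} = h^{2} + h^{2} = 2 h^{2}$)
$-67 + m{\left(s{\left(4 \right)} \right)} \left(-152\right) = -67 + 2 \left(2 \cdot 4\right)^{2} \left(-152\right) = -67 + 2 \cdot 8^{2} \left(-152\right) = -67 + 2 \cdot 64 \left(-152\right) = -67 + 128 \left(-152\right) = -67 - 19456 = -19523$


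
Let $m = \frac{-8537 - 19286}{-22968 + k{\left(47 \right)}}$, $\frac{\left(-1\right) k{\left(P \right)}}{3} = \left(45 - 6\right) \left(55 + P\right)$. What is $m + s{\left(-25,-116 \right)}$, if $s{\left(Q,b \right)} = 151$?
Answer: $\frac{5298025}{34902} \approx 151.8$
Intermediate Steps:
$k{\left(P \right)} = -6435 - 117 P$ ($k{\left(P \right)} = - 3 \left(45 - 6\right) \left(55 + P\right) = - 3 \cdot 39 \left(55 + P\right) = - 3 \left(2145 + 39 P\right) = -6435 - 117 P$)
$m = \frac{27823}{34902}$ ($m = \frac{-8537 - 19286}{-22968 - 11934} = - \frac{27823}{-22968 - 11934} = - \frac{27823}{-34902} = \left(-27823\right) \left(- \frac{1}{34902}\right) = \frac{27823}{34902} \approx 0.79717$)
$m + s{\left(-25,-116 \right)} = \frac{27823}{34902} + 151 = \frac{5298025}{34902}$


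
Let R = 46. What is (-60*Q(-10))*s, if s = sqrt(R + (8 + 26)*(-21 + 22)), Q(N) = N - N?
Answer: 0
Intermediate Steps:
Q(N) = 0
s = 4*sqrt(5) (s = sqrt(46 + (8 + 26)*(-21 + 22)) = sqrt(46 + 34*1) = sqrt(46 + 34) = sqrt(80) = 4*sqrt(5) ≈ 8.9443)
(-60*Q(-10))*s = (-60*0)*(4*sqrt(5)) = 0*(4*sqrt(5)) = 0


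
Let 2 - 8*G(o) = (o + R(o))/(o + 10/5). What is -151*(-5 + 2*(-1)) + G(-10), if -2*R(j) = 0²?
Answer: 33827/32 ≈ 1057.1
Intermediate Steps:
R(j) = 0 (R(j) = -½*0² = -½*0 = 0)
G(o) = ¼ - o/(8*(2 + o)) (G(o) = ¼ - (o + 0)/(8*(o + 10/5)) = ¼ - o/(8*(o + 10*(⅕))) = ¼ - o/(8*(o + 2)) = ¼ - o/(8*(2 + o)))
-151*(-5 + 2*(-1)) + G(-10) = -151*(-5 + 2*(-1)) + (4 - 10)/(8*(2 - 10)) = -151*(-5 - 2) + (⅛)*(-6)/(-8) = -151*(-7) + (⅛)*(-⅛)*(-6) = 1057 + 3/32 = 33827/32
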